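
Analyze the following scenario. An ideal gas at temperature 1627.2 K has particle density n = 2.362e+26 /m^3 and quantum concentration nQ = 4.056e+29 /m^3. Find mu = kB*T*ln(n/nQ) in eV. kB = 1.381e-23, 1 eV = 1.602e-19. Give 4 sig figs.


Step 1: n/nQ = 2.362e+26/4.056e+29 = 0.0005823
Step 2: ln(n/nQ) = -7.448
Step 3: mu = kB*T*ln(n/nQ) = 2.247e-20*-7.448 = -1.674e-19 J
Step 4: Convert to eV: -1.674e-19/1.602e-19 = -1.045 eV

-1.045


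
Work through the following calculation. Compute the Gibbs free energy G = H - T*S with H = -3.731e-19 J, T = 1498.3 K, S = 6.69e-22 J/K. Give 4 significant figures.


Step 1: T*S = 1498.3 * 6.69e-22 = 1.002e-18 J
Step 2: G = H - T*S = -3.731e-19 - 1.002e-18
Step 3: G = -1.375e-18 J

-1.375e-18


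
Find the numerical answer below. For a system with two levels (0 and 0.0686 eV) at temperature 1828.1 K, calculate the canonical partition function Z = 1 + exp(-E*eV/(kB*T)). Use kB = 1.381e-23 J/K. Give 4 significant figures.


Step 1: Compute beta*E = E*eV/(kB*T) = 0.0686*1.602e-19/(1.381e-23*1828.1) = 0.4353
Step 2: exp(-beta*E) = exp(-0.4353) = 0.6471
Step 3: Z = 1 + 0.6471 = 1.647

1.647


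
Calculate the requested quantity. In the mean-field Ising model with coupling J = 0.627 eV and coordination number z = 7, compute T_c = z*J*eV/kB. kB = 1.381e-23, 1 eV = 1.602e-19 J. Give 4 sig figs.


Step 1: z*J = 7*0.627 = 4.389 eV
Step 2: Convert to Joules: 4.389*1.602e-19 = 7.031e-19 J
Step 3: T_c = 7.031e-19 / 1.381e-23 = 5.091e+04 K

5.091e+04


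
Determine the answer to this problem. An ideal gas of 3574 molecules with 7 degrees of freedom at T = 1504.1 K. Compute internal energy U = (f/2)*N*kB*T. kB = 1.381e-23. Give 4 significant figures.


Step 1: f/2 = 7/2 = 3.5
Step 2: N*kB*T = 3574*1.381e-23*1504.1 = 7.424e-17
Step 3: U = 3.5 * 7.424e-17 = 2.598e-16 J

2.598e-16


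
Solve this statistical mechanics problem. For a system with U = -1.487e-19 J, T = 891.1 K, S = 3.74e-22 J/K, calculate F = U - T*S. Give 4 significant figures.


Step 1: T*S = 891.1 * 3.74e-22 = 3.333e-19 J
Step 2: F = U - T*S = -1.487e-19 - 3.333e-19
Step 3: F = -4.82e-19 J

-4.82e-19


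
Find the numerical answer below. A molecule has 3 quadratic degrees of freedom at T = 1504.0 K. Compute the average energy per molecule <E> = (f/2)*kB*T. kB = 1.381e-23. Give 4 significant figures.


Step 1: f/2 = 3/2 = 1.5
Step 2: kB*T = 1.381e-23 * 1504.0 = 2.077e-20
Step 3: <E> = 1.5 * 2.077e-20 = 3.116e-20 J

3.116e-20


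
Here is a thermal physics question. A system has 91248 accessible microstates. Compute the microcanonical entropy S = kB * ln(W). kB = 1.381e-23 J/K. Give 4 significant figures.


Step 1: ln(W) = ln(91248) = 11.42
Step 2: S = kB * ln(W) = 1.381e-23 * 11.42
Step 3: S = 1.577e-22 J/K

1.577e-22


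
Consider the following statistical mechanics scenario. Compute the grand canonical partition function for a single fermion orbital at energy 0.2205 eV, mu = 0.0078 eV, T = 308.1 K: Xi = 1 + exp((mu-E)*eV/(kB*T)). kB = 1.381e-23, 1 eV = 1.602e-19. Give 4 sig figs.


Step 1: (mu - E) = 0.0078 - 0.2205 = -0.2127 eV
Step 2: x = (mu-E)*eV/(kB*T) = -0.2127*1.602e-19/(1.381e-23*308.1) = -8.008
Step 3: exp(x) = 0.0003327
Step 4: Xi = 1 + 0.0003327 = 1

1


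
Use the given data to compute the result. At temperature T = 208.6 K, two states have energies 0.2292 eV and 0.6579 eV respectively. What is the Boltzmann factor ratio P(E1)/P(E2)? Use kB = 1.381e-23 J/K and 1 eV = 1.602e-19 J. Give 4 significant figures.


Step 1: Compute energy difference dE = E1 - E2 = 0.2292 - 0.6579 = -0.4287 eV
Step 2: Convert to Joules: dE_J = -0.4287 * 1.602e-19 = -6.868e-20 J
Step 3: Compute exponent = -dE_J / (kB * T) = -(-6.868e-20) / (1.381e-23 * 208.6) = 23.84
Step 4: P(E1)/P(E2) = exp(23.84) = 2.257e+10

2.257e+10


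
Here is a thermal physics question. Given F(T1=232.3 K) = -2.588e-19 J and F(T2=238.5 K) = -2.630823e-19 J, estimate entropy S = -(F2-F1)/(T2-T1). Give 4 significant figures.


Step 1: dF = F2 - F1 = -2.630823e-19 - (-2.588e-19) = -4.2823e-21 J
Step 2: dT = T2 - T1 = 238.5 - 232.3 = 6.2 K
Step 3: S = -dF/dT = -(-4.2823e-21)/6.2 = 6.907e-22 J/K

6.907e-22


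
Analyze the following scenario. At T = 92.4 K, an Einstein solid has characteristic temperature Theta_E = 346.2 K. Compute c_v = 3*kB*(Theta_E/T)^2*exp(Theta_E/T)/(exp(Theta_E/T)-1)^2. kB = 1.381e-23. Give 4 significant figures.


Step 1: x = Theta_E/T = 346.2/92.4 = 3.747
Step 2: x^2 = 14.04
Step 3: exp(x) = 42.38
Step 4: c_v = 3*1.381e-23*14.04*42.38/(42.38-1)^2 = 1.439e-23

1.439e-23


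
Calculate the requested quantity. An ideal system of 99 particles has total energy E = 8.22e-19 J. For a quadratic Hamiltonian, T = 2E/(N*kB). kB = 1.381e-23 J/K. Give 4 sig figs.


Step 1: Numerator = 2*E = 2*8.22e-19 = 1.644e-18 J
Step 2: Denominator = N*kB = 99*1.381e-23 = 1.367e-21
Step 3: T = 1.644e-18 / 1.367e-21 = 1202 K

1202


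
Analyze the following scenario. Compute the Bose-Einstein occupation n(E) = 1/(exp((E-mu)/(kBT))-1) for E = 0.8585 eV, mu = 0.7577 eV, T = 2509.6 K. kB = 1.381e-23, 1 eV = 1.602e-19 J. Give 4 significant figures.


Step 1: (E - mu) = 0.1008 eV
Step 2: x = (E-mu)*eV/(kB*T) = 0.1008*1.602e-19/(1.381e-23*2509.6) = 0.4659
Step 3: exp(x) = 1.594
Step 4: n = 1/(exp(x)-1) = 1.685

1.685


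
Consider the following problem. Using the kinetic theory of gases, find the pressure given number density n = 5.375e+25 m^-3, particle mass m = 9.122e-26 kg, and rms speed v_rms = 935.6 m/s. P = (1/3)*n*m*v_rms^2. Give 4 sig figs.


Step 1: v_rms^2 = 935.6^2 = 8.753e+05
Step 2: n*m = 5.375e+25*9.122e-26 = 4.903
Step 3: P = (1/3)*4.903*8.753e+05 = 1.431e+06 Pa

1.431e+06


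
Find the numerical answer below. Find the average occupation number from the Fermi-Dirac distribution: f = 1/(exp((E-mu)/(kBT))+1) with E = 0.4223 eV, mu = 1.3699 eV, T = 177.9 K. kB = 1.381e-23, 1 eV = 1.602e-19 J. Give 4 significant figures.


Step 1: (E - mu) = 0.4223 - 1.3699 = -0.9476 eV
Step 2: Convert: (E-mu)*eV = -1.518e-19 J
Step 3: x = (E-mu)*eV/(kB*T) = -61.79
Step 4: f = 1/(exp(-61.79)+1) = 1

1


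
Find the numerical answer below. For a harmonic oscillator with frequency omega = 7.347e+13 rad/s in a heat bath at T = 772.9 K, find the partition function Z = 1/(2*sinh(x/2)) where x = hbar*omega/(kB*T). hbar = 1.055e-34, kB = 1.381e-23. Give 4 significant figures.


Step 1: Compute x = hbar*omega/(kB*T) = 1.055e-34*7.347e+13/(1.381e-23*772.9) = 0.7262
Step 2: x/2 = 0.3631
Step 3: sinh(x/2) = 0.3711
Step 4: Z = 1/(2*0.3711) = 1.347

1.347


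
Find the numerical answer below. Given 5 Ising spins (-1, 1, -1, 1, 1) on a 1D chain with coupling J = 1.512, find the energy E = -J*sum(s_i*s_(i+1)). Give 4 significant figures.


Step 1: Nearest-neighbor products: -1, -1, -1, 1
Step 2: Sum of products = -2
Step 3: E = -1.512 * -2 = 3.024

3.024


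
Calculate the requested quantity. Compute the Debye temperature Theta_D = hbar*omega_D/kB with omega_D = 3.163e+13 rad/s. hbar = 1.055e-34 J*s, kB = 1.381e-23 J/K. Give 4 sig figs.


Step 1: hbar*omega_D = 1.055e-34 * 3.163e+13 = 3.337e-21 J
Step 2: Theta_D = 3.337e-21 / 1.381e-23
Step 3: Theta_D = 241.6 K

241.6


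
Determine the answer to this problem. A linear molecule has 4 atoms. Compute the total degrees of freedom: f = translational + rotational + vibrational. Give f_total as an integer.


Step 1: Translational DOF = 3
Step 2: Rotational DOF (linear) = 2
Step 3: Vibrational DOF = 3*4 - 5 = 7
Step 4: Total = 3 + 2 + 7 = 12

12


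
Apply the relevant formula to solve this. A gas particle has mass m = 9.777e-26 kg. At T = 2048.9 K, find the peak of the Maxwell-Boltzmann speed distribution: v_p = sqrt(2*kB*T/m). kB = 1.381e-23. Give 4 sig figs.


Step 1: Numerator = 2*kB*T = 2*1.381e-23*2048.9 = 5.659e-20
Step 2: Ratio = 5.659e-20 / 9.777e-26 = 5.788e+05
Step 3: v_p = sqrt(5.788e+05) = 760.8 m/s

760.8


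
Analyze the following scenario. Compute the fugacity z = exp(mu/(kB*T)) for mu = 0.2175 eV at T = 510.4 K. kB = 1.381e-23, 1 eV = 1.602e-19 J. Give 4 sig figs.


Step 1: Convert mu to Joules: 0.2175*1.602e-19 = 3.484e-20 J
Step 2: kB*T = 1.381e-23*510.4 = 7.049e-21 J
Step 3: mu/(kB*T) = 4.943
Step 4: z = exp(4.943) = 140.2

140.2


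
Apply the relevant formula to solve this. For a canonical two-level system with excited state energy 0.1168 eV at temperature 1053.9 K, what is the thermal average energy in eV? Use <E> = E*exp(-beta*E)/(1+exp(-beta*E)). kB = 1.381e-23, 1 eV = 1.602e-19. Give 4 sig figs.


Step 1: beta*E = 0.1168*1.602e-19/(1.381e-23*1053.9) = 1.286
Step 2: exp(-beta*E) = 0.2765
Step 3: <E> = 0.1168*0.2765/(1+0.2765) = 0.0253 eV

0.0253


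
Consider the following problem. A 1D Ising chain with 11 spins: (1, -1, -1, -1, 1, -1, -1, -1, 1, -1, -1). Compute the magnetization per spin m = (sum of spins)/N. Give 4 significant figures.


Step 1: Count up spins (+1): 3, down spins (-1): 8
Step 2: Total magnetization M = 3 - 8 = -5
Step 3: m = M/N = -5/11 = -0.4545

-0.4545


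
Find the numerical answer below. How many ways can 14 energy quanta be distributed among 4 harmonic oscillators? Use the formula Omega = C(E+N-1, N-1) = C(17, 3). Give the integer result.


Step 1: Use binomial coefficient C(17, 3)
Step 2: Numerator = 17! / 14!
Step 3: Denominator = 3!
Step 4: Omega = 680

680


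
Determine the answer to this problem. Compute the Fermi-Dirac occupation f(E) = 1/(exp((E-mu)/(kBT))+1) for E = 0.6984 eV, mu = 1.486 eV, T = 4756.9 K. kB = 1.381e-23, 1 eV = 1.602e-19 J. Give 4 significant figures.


Step 1: (E - mu) = 0.6984 - 1.486 = -0.7876 eV
Step 2: Convert: (E-mu)*eV = -1.262e-19 J
Step 3: x = (E-mu)*eV/(kB*T) = -1.921
Step 4: f = 1/(exp(-1.921)+1) = 0.8722

0.8722


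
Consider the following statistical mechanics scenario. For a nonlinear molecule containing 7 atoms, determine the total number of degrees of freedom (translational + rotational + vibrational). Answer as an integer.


Step 1: Translational DOF = 3
Step 2: Rotational DOF (nonlinear) = 3
Step 3: Vibrational DOF = 3*7 - 6 = 15
Step 4: Total = 3 + 3 + 15 = 21

21


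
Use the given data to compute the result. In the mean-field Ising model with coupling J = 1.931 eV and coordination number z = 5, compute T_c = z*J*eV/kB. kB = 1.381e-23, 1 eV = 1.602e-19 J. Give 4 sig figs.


Step 1: z*J = 5*1.931 = 9.655 eV
Step 2: Convert to Joules: 9.655*1.602e-19 = 1.547e-18 J
Step 3: T_c = 1.547e-18 / 1.381e-23 = 1.12e+05 K

1.12e+05


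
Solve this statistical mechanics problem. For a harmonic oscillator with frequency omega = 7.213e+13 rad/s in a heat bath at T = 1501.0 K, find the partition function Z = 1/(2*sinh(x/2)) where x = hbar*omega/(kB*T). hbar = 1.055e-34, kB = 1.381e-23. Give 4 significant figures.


Step 1: Compute x = hbar*omega/(kB*T) = 1.055e-34*7.213e+13/(1.381e-23*1501.0) = 0.3671
Step 2: x/2 = 0.1836
Step 3: sinh(x/2) = 0.1846
Step 4: Z = 1/(2*0.1846) = 2.709

2.709


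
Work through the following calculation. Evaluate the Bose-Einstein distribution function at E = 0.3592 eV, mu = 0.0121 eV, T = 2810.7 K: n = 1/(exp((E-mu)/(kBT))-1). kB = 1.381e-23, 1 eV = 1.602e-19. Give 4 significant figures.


Step 1: (E - mu) = 0.3471 eV
Step 2: x = (E-mu)*eV/(kB*T) = 0.3471*1.602e-19/(1.381e-23*2810.7) = 1.433
Step 3: exp(x) = 4.189
Step 4: n = 1/(exp(x)-1) = 0.3135

0.3135


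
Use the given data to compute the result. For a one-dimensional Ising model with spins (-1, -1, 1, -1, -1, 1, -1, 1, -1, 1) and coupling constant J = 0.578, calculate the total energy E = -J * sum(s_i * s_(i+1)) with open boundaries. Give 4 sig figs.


Step 1: Nearest-neighbor products: 1, -1, -1, 1, -1, -1, -1, -1, -1
Step 2: Sum of products = -5
Step 3: E = -0.578 * -5 = 2.89

2.89


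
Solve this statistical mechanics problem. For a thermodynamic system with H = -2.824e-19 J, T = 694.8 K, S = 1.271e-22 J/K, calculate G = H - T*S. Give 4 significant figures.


Step 1: T*S = 694.8 * 1.271e-22 = 8.831e-20 J
Step 2: G = H - T*S = -2.824e-19 - 8.831e-20
Step 3: G = -3.707e-19 J

-3.707e-19


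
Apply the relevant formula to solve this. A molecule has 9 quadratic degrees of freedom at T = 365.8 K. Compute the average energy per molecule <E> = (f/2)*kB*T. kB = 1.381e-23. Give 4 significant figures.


Step 1: f/2 = 9/2 = 4.5
Step 2: kB*T = 1.381e-23 * 365.8 = 5.052e-21
Step 3: <E> = 4.5 * 5.052e-21 = 2.273e-20 J

2.273e-20


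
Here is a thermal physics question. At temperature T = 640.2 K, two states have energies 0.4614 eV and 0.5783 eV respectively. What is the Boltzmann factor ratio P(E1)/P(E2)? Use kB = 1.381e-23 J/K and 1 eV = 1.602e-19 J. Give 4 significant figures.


Step 1: Compute energy difference dE = E1 - E2 = 0.4614 - 0.5783 = -0.1169 eV
Step 2: Convert to Joules: dE_J = -0.1169 * 1.602e-19 = -1.873e-20 J
Step 3: Compute exponent = -dE_J / (kB * T) = -(-1.873e-20) / (1.381e-23 * 640.2) = 2.118
Step 4: P(E1)/P(E2) = exp(2.118) = 8.316

8.316


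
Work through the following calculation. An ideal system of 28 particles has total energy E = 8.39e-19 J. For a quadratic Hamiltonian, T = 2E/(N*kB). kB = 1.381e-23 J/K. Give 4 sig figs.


Step 1: Numerator = 2*E = 2*8.39e-19 = 1.678e-18 J
Step 2: Denominator = N*kB = 28*1.381e-23 = 3.867e-22
Step 3: T = 1.678e-18 / 3.867e-22 = 4340 K

4340


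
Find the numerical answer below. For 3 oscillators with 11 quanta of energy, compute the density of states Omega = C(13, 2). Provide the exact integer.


Step 1: Use binomial coefficient C(13, 2)
Step 2: Numerator = 13! / 11!
Step 3: Denominator = 2!
Step 4: Omega = 78

78


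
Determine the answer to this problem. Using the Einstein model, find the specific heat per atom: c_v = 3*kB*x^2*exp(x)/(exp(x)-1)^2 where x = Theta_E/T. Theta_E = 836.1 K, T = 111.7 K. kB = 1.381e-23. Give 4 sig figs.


Step 1: x = Theta_E/T = 836.1/111.7 = 7.485
Step 2: x^2 = 56.03
Step 3: exp(x) = 1782
Step 4: c_v = 3*1.381e-23*56.03*1782/(1782-1)^2 = 1.304e-24

1.304e-24


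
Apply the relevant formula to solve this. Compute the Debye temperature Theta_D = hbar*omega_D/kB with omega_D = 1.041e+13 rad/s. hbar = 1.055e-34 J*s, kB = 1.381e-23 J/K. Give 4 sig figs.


Step 1: hbar*omega_D = 1.055e-34 * 1.041e+13 = 1.098e-21 J
Step 2: Theta_D = 1.098e-21 / 1.381e-23
Step 3: Theta_D = 79.53 K

79.53


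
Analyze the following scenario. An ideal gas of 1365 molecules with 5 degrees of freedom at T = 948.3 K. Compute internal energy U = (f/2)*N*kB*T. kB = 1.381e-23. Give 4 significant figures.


Step 1: f/2 = 5/2 = 2.5
Step 2: N*kB*T = 1365*1.381e-23*948.3 = 1.788e-17
Step 3: U = 2.5 * 1.788e-17 = 4.469e-17 J

4.469e-17


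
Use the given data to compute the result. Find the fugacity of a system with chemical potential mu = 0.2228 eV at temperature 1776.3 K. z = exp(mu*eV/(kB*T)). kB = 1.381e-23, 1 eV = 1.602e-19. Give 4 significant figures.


Step 1: Convert mu to Joules: 0.2228*1.602e-19 = 3.569e-20 J
Step 2: kB*T = 1.381e-23*1776.3 = 2.453e-20 J
Step 3: mu/(kB*T) = 1.455
Step 4: z = exp(1.455) = 4.285

4.285


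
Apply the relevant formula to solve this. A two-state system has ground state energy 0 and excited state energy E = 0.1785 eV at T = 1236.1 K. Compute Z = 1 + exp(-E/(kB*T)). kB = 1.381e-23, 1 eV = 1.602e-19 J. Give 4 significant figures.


Step 1: Compute beta*E = E*eV/(kB*T) = 0.1785*1.602e-19/(1.381e-23*1236.1) = 1.675
Step 2: exp(-beta*E) = exp(-1.675) = 0.1873
Step 3: Z = 1 + 0.1873 = 1.187

1.187


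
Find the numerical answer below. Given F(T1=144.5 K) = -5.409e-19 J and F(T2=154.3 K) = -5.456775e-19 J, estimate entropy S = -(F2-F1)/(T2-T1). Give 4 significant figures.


Step 1: dF = F2 - F1 = -5.456775e-19 - (-5.409e-19) = -4.7775e-21 J
Step 2: dT = T2 - T1 = 154.3 - 144.5 = 9.8 K
Step 3: S = -dF/dT = -(-4.7775e-21)/9.8 = 4.875e-22 J/K

4.875e-22


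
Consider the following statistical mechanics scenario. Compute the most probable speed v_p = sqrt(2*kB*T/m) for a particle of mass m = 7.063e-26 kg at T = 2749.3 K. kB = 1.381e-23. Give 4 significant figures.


Step 1: Numerator = 2*kB*T = 2*1.381e-23*2749.3 = 7.594e-20
Step 2: Ratio = 7.594e-20 / 7.063e-26 = 1.075e+06
Step 3: v_p = sqrt(1.075e+06) = 1037 m/s

1037


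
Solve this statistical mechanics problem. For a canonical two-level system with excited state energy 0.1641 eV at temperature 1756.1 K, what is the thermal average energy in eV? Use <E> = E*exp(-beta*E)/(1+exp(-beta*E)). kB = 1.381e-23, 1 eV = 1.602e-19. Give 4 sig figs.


Step 1: beta*E = 0.1641*1.602e-19/(1.381e-23*1756.1) = 1.084
Step 2: exp(-beta*E) = 0.3382
Step 3: <E> = 0.1641*0.3382/(1+0.3382) = 0.04148 eV

0.04148


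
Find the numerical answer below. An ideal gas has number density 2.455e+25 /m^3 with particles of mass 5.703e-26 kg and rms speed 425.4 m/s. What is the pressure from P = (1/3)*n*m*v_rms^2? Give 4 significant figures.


Step 1: v_rms^2 = 425.4^2 = 1.81e+05
Step 2: n*m = 2.455e+25*5.703e-26 = 1.4
Step 3: P = (1/3)*1.4*1.81e+05 = 8.446e+04 Pa

8.446e+04


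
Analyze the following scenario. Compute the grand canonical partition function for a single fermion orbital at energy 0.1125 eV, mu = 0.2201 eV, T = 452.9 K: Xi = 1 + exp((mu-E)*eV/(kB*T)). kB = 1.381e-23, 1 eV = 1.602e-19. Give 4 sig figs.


Step 1: (mu - E) = 0.2201 - 0.1125 = 0.1076 eV
Step 2: x = (mu-E)*eV/(kB*T) = 0.1076*1.602e-19/(1.381e-23*452.9) = 2.756
Step 3: exp(x) = 15.74
Step 4: Xi = 1 + 15.74 = 16.74

16.74


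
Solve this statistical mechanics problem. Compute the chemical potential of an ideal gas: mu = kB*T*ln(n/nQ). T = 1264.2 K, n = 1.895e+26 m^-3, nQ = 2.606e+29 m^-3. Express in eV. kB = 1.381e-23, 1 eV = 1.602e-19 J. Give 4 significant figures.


Step 1: n/nQ = 1.895e+26/2.606e+29 = 0.0007272
Step 2: ln(n/nQ) = -7.226
Step 3: mu = kB*T*ln(n/nQ) = 1.746e-20*-7.226 = -1.262e-19 J
Step 4: Convert to eV: -1.262e-19/1.602e-19 = -0.7875 eV

-0.7875


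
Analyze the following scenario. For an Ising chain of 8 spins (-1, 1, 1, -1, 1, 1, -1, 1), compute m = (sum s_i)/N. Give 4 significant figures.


Step 1: Count up spins (+1): 5, down spins (-1): 3
Step 2: Total magnetization M = 5 - 3 = 2
Step 3: m = M/N = 2/8 = 0.25

0.25


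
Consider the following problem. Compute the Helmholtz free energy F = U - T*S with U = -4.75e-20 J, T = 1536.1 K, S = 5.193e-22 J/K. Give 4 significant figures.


Step 1: T*S = 1536.1 * 5.193e-22 = 7.977e-19 J
Step 2: F = U - T*S = -4.75e-20 - 7.977e-19
Step 3: F = -8.452e-19 J

-8.452e-19


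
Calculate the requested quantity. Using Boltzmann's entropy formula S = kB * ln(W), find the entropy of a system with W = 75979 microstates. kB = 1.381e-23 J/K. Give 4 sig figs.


Step 1: ln(W) = ln(75979) = 11.24
Step 2: S = kB * ln(W) = 1.381e-23 * 11.24
Step 3: S = 1.552e-22 J/K

1.552e-22


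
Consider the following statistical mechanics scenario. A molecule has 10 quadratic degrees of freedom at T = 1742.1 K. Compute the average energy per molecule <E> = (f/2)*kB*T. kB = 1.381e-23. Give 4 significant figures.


Step 1: f/2 = 10/2 = 5
Step 2: kB*T = 1.381e-23 * 1742.1 = 2.406e-20
Step 3: <E> = 5 * 2.406e-20 = 1.203e-19 J

1.203e-19


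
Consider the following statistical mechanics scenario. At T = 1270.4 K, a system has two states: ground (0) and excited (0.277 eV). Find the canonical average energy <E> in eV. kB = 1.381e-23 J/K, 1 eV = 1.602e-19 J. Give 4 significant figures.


Step 1: beta*E = 0.277*1.602e-19/(1.381e-23*1270.4) = 2.529
Step 2: exp(-beta*E) = 0.07971
Step 3: <E> = 0.277*0.07971/(1+0.07971) = 0.02045 eV

0.02045


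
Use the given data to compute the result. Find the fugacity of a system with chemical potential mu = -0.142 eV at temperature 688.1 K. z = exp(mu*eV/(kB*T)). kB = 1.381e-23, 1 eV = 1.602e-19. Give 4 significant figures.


Step 1: Convert mu to Joules: -0.142*1.602e-19 = -2.275e-20 J
Step 2: kB*T = 1.381e-23*688.1 = 9.503e-21 J
Step 3: mu/(kB*T) = -2.394
Step 4: z = exp(-2.394) = 0.09127

0.09127


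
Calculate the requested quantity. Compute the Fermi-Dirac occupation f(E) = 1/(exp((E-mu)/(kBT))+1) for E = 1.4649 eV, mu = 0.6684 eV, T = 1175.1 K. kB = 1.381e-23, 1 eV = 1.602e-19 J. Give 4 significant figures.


Step 1: (E - mu) = 1.4649 - 0.6684 = 0.7965 eV
Step 2: Convert: (E-mu)*eV = 1.276e-19 J
Step 3: x = (E-mu)*eV/(kB*T) = 7.863
Step 4: f = 1/(exp(7.863)+1) = 0.0003846

0.0003846


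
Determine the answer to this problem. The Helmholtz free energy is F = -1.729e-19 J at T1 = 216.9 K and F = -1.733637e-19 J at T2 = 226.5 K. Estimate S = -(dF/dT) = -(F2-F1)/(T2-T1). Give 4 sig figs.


Step 1: dF = F2 - F1 = -1.733637e-19 - (-1.729e-19) = -4.637e-22 J
Step 2: dT = T2 - T1 = 226.5 - 216.9 = 9.6 K
Step 3: S = -dF/dT = -(-4.637e-22)/9.6 = 4.83e-23 J/K

4.83e-23


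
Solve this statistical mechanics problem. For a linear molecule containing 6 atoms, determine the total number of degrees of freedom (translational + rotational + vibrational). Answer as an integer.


Step 1: Translational DOF = 3
Step 2: Rotational DOF (linear) = 2
Step 3: Vibrational DOF = 3*6 - 5 = 13
Step 4: Total = 3 + 2 + 13 = 18

18


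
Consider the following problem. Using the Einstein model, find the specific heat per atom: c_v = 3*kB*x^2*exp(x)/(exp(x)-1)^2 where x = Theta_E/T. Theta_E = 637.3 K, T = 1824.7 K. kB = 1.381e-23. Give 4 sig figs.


Step 1: x = Theta_E/T = 637.3/1824.7 = 0.3493
Step 2: x^2 = 0.122
Step 3: exp(x) = 1.418
Step 4: c_v = 3*1.381e-23*0.122*1.418/(1.418-1)^2 = 4.101e-23

4.101e-23


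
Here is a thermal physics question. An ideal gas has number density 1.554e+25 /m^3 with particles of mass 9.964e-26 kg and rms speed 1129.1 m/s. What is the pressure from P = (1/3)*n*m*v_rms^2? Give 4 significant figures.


Step 1: v_rms^2 = 1129.1^2 = 1.275e+06
Step 2: n*m = 1.554e+25*9.964e-26 = 1.548
Step 3: P = (1/3)*1.548*1.275e+06 = 6.58e+05 Pa

6.58e+05


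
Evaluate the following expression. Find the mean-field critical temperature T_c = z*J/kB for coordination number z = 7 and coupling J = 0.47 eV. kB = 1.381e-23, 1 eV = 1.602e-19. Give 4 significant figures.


Step 1: z*J = 7*0.47 = 3.29 eV
Step 2: Convert to Joules: 3.29*1.602e-19 = 5.271e-19 J
Step 3: T_c = 5.271e-19 / 1.381e-23 = 3.816e+04 K

3.816e+04


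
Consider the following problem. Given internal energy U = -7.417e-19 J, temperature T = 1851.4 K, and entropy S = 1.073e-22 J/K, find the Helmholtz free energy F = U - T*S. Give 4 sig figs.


Step 1: T*S = 1851.4 * 1.073e-22 = 1.987e-19 J
Step 2: F = U - T*S = -7.417e-19 - 1.987e-19
Step 3: F = -9.404e-19 J

-9.404e-19


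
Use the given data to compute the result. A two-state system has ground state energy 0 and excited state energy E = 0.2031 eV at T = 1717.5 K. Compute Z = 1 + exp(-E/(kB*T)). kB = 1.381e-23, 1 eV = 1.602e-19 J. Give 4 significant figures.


Step 1: Compute beta*E = E*eV/(kB*T) = 0.2031*1.602e-19/(1.381e-23*1717.5) = 1.372
Step 2: exp(-beta*E) = exp(-1.372) = 0.2537
Step 3: Z = 1 + 0.2537 = 1.254

1.254


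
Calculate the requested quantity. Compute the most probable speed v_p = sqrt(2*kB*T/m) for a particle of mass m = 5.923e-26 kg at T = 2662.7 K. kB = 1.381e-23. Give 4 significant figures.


Step 1: Numerator = 2*kB*T = 2*1.381e-23*2662.7 = 7.354e-20
Step 2: Ratio = 7.354e-20 / 5.923e-26 = 1.242e+06
Step 3: v_p = sqrt(1.242e+06) = 1114 m/s

1114


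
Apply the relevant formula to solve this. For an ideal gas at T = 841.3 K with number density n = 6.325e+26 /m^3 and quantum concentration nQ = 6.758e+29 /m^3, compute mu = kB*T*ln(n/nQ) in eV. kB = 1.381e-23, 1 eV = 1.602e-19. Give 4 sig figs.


Step 1: n/nQ = 6.325e+26/6.758e+29 = 0.0009359
Step 2: ln(n/nQ) = -6.974
Step 3: mu = kB*T*ln(n/nQ) = 1.162e-20*-6.974 = -8.103e-20 J
Step 4: Convert to eV: -8.103e-20/1.602e-19 = -0.5058 eV

-0.5058


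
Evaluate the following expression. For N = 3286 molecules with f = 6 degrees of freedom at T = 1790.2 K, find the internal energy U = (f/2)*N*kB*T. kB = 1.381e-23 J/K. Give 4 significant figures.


Step 1: f/2 = 6/2 = 3.0
Step 2: N*kB*T = 3286*1.381e-23*1790.2 = 8.124e-17
Step 3: U = 3.0 * 8.124e-17 = 2.437e-16 J

2.437e-16


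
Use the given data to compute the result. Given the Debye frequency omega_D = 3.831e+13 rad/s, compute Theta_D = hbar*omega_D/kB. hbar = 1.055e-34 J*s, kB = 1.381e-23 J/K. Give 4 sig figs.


Step 1: hbar*omega_D = 1.055e-34 * 3.831e+13 = 4.042e-21 J
Step 2: Theta_D = 4.042e-21 / 1.381e-23
Step 3: Theta_D = 292.7 K

292.7


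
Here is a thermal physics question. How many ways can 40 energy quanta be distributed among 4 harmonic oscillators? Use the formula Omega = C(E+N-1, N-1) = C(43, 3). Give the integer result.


Step 1: Use binomial coefficient C(43, 3)
Step 2: Numerator = 43! / 40!
Step 3: Denominator = 3!
Step 4: Omega = 12341

12341


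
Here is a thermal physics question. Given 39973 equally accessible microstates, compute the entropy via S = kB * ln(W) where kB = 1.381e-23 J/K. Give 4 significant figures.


Step 1: ln(W) = ln(39973) = 10.6
Step 2: S = kB * ln(W) = 1.381e-23 * 10.6
Step 3: S = 1.463e-22 J/K

1.463e-22


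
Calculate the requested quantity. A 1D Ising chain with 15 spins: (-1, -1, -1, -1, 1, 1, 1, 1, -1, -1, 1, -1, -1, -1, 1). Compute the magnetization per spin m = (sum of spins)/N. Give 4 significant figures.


Step 1: Count up spins (+1): 6, down spins (-1): 9
Step 2: Total magnetization M = 6 - 9 = -3
Step 3: m = M/N = -3/15 = -0.2

-0.2


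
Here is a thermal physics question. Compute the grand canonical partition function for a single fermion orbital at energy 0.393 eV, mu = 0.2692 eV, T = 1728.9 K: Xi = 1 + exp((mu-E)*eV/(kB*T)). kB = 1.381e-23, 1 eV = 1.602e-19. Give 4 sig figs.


Step 1: (mu - E) = 0.2692 - 0.393 = -0.1238 eV
Step 2: x = (mu-E)*eV/(kB*T) = -0.1238*1.602e-19/(1.381e-23*1728.9) = -0.8307
Step 3: exp(x) = 0.4358
Step 4: Xi = 1 + 0.4358 = 1.436

1.436


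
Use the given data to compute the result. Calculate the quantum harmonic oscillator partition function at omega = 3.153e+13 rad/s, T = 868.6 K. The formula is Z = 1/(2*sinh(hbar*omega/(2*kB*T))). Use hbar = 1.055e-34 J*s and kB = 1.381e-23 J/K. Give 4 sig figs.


Step 1: Compute x = hbar*omega/(kB*T) = 1.055e-34*3.153e+13/(1.381e-23*868.6) = 0.2773
Step 2: x/2 = 0.1387
Step 3: sinh(x/2) = 0.1391
Step 4: Z = 1/(2*0.1391) = 3.595

3.595


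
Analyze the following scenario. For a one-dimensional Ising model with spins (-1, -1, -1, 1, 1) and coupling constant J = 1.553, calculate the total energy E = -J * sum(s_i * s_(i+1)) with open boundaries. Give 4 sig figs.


Step 1: Nearest-neighbor products: 1, 1, -1, 1
Step 2: Sum of products = 2
Step 3: E = -1.553 * 2 = -3.106

-3.106


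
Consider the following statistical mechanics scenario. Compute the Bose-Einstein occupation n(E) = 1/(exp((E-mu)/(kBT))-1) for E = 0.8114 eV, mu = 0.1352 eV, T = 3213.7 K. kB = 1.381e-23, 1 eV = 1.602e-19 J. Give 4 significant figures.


Step 1: (E - mu) = 0.6762 eV
Step 2: x = (E-mu)*eV/(kB*T) = 0.6762*1.602e-19/(1.381e-23*3213.7) = 2.441
Step 3: exp(x) = 11.48
Step 4: n = 1/(exp(x)-1) = 0.0954

0.0954


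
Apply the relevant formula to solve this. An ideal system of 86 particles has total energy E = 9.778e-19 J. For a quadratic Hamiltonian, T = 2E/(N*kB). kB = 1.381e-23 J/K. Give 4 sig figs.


Step 1: Numerator = 2*E = 2*9.778e-19 = 1.956e-18 J
Step 2: Denominator = N*kB = 86*1.381e-23 = 1.188e-21
Step 3: T = 1.956e-18 / 1.188e-21 = 1647 K

1647


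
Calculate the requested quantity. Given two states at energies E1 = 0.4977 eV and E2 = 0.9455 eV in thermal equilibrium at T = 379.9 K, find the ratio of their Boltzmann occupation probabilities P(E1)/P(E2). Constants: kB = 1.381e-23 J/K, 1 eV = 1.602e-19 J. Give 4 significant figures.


Step 1: Compute energy difference dE = E1 - E2 = 0.4977 - 0.9455 = -0.4478 eV
Step 2: Convert to Joules: dE_J = -0.4478 * 1.602e-19 = -7.174e-20 J
Step 3: Compute exponent = -dE_J / (kB * T) = -(-7.174e-20) / (1.381e-23 * 379.9) = 13.67
Step 4: P(E1)/P(E2) = exp(13.67) = 8.677e+05

8.677e+05


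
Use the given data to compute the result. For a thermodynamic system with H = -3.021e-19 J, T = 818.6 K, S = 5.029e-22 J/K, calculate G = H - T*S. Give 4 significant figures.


Step 1: T*S = 818.6 * 5.029e-22 = 4.117e-19 J
Step 2: G = H - T*S = -3.021e-19 - 4.117e-19
Step 3: G = -7.138e-19 J

-7.138e-19


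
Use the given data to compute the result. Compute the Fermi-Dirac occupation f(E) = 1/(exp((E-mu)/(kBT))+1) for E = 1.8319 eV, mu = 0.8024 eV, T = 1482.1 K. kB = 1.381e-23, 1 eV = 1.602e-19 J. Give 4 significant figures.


Step 1: (E - mu) = 1.8319 - 0.8024 = 1.03 eV
Step 2: Convert: (E-mu)*eV = 1.649e-19 J
Step 3: x = (E-mu)*eV/(kB*T) = 8.058
Step 4: f = 1/(exp(8.058)+1) = 0.0003165

0.0003165


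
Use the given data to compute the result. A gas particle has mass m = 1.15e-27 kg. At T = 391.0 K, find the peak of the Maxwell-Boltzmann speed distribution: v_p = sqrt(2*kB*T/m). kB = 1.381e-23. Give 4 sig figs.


Step 1: Numerator = 2*kB*T = 2*1.381e-23*391.0 = 1.08e-20
Step 2: Ratio = 1.08e-20 / 1.15e-27 = 9.391e+06
Step 3: v_p = sqrt(9.391e+06) = 3064 m/s

3064


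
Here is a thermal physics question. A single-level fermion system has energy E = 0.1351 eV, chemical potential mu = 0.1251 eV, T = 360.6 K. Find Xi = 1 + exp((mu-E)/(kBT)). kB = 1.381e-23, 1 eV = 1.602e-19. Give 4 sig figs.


Step 1: (mu - E) = 0.1251 - 0.1351 = -0.01 eV
Step 2: x = (mu-E)*eV/(kB*T) = -0.01*1.602e-19/(1.381e-23*360.6) = -0.3217
Step 3: exp(x) = 0.7249
Step 4: Xi = 1 + 0.7249 = 1.725

1.725


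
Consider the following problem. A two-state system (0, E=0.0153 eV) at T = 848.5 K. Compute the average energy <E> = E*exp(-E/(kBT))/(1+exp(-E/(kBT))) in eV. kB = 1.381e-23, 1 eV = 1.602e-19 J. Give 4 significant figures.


Step 1: beta*E = 0.0153*1.602e-19/(1.381e-23*848.5) = 0.2092
Step 2: exp(-beta*E) = 0.8113
Step 3: <E> = 0.0153*0.8113/(1+0.8113) = 0.006853 eV

0.006853


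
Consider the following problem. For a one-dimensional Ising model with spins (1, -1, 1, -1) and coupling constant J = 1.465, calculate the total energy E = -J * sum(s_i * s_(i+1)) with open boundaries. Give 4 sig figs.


Step 1: Nearest-neighbor products: -1, -1, -1
Step 2: Sum of products = -3
Step 3: E = -1.465 * -3 = 4.395

4.395


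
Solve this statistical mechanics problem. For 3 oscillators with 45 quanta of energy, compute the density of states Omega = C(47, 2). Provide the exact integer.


Step 1: Use binomial coefficient C(47, 2)
Step 2: Numerator = 47! / 45!
Step 3: Denominator = 2!
Step 4: Omega = 1081

1081


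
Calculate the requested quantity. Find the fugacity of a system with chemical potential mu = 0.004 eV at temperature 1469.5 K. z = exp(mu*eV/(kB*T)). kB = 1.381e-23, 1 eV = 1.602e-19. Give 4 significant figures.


Step 1: Convert mu to Joules: 0.004*1.602e-19 = 6.408e-22 J
Step 2: kB*T = 1.381e-23*1469.5 = 2.029e-20 J
Step 3: mu/(kB*T) = 0.03158
Step 4: z = exp(0.03158) = 1.032

1.032


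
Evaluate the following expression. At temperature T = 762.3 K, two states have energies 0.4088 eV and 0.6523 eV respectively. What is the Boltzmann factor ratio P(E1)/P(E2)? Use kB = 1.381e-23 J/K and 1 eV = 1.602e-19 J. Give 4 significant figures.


Step 1: Compute energy difference dE = E1 - E2 = 0.4088 - 0.6523 = -0.2435 eV
Step 2: Convert to Joules: dE_J = -0.2435 * 1.602e-19 = -3.901e-20 J
Step 3: Compute exponent = -dE_J / (kB * T) = -(-3.901e-20) / (1.381e-23 * 762.3) = 3.705
Step 4: P(E1)/P(E2) = exp(3.705) = 40.67

40.67


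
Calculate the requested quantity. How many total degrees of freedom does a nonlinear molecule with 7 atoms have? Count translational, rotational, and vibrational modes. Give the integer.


Step 1: Translational DOF = 3
Step 2: Rotational DOF (nonlinear) = 3
Step 3: Vibrational DOF = 3*7 - 6 = 15
Step 4: Total = 3 + 3 + 15 = 21

21


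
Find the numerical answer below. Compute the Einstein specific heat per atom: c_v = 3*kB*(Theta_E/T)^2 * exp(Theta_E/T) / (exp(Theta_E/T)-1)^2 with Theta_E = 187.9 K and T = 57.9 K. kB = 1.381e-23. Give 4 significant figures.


Step 1: x = Theta_E/T = 187.9/57.9 = 3.245
Step 2: x^2 = 10.53
Step 3: exp(x) = 25.67
Step 4: c_v = 3*1.381e-23*10.53*25.67/(25.67-1)^2 = 1.84e-23

1.84e-23


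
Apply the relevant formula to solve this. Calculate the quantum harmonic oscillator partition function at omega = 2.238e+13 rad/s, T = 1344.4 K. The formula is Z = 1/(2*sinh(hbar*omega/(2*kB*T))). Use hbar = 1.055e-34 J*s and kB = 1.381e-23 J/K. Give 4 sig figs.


Step 1: Compute x = hbar*omega/(kB*T) = 1.055e-34*2.238e+13/(1.381e-23*1344.4) = 0.1272
Step 2: x/2 = 0.06359
Step 3: sinh(x/2) = 0.06363
Step 4: Z = 1/(2*0.06363) = 7.858

7.858


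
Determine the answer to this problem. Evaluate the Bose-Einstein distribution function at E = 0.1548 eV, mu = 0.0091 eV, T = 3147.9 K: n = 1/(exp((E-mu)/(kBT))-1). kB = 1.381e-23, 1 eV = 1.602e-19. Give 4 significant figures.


Step 1: (E - mu) = 0.1457 eV
Step 2: x = (E-mu)*eV/(kB*T) = 0.1457*1.602e-19/(1.381e-23*3147.9) = 0.5369
Step 3: exp(x) = 1.711
Step 4: n = 1/(exp(x)-1) = 1.407

1.407


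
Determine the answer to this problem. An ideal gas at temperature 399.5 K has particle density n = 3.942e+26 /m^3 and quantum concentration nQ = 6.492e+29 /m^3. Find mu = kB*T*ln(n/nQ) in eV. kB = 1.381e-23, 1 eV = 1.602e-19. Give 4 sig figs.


Step 1: n/nQ = 3.942e+26/6.492e+29 = 0.0006072
Step 2: ln(n/nQ) = -7.407
Step 3: mu = kB*T*ln(n/nQ) = 5.517e-21*-7.407 = -4.086e-20 J
Step 4: Convert to eV: -4.086e-20/1.602e-19 = -0.2551 eV

-0.2551


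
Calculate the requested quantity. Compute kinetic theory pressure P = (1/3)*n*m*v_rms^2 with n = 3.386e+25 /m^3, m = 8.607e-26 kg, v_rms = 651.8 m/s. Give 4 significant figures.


Step 1: v_rms^2 = 651.8^2 = 4.248e+05
Step 2: n*m = 3.386e+25*8.607e-26 = 2.914
Step 3: P = (1/3)*2.914*4.248e+05 = 4.127e+05 Pa

4.127e+05


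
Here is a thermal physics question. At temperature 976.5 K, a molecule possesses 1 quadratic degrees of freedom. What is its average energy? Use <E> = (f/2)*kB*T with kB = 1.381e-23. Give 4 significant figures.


Step 1: f/2 = 1/2 = 0.5
Step 2: kB*T = 1.381e-23 * 976.5 = 1.349e-20
Step 3: <E> = 0.5 * 1.349e-20 = 6.743e-21 J

6.743e-21


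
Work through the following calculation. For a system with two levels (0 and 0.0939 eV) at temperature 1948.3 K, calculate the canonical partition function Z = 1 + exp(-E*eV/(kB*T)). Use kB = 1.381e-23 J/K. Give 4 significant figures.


Step 1: Compute beta*E = E*eV/(kB*T) = 0.0939*1.602e-19/(1.381e-23*1948.3) = 0.5591
Step 2: exp(-beta*E) = exp(-0.5591) = 0.5717
Step 3: Z = 1 + 0.5717 = 1.572

1.572


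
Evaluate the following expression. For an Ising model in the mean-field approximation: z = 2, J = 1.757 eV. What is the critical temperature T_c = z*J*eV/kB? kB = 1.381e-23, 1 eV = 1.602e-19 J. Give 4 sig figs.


Step 1: z*J = 2*1.757 = 3.514 eV
Step 2: Convert to Joules: 3.514*1.602e-19 = 5.629e-19 J
Step 3: T_c = 5.629e-19 / 1.381e-23 = 4.076e+04 K

4.076e+04


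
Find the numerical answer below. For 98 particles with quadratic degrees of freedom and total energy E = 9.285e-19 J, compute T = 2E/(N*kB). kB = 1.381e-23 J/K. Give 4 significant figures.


Step 1: Numerator = 2*E = 2*9.285e-19 = 1.857e-18 J
Step 2: Denominator = N*kB = 98*1.381e-23 = 1.353e-21
Step 3: T = 1.857e-18 / 1.353e-21 = 1372 K

1372


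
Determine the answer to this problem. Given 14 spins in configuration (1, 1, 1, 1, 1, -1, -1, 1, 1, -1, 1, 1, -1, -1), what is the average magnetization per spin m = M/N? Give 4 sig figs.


Step 1: Count up spins (+1): 9, down spins (-1): 5
Step 2: Total magnetization M = 9 - 5 = 4
Step 3: m = M/N = 4/14 = 0.2857

0.2857


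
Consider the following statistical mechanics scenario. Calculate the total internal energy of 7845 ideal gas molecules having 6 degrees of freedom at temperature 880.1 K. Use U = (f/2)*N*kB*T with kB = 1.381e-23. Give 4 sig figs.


Step 1: f/2 = 6/2 = 3.0
Step 2: N*kB*T = 7845*1.381e-23*880.1 = 9.535e-17
Step 3: U = 3.0 * 9.535e-17 = 2.86e-16 J

2.86e-16


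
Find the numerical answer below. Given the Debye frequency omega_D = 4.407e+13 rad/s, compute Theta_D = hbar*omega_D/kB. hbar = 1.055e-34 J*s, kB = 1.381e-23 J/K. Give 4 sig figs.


Step 1: hbar*omega_D = 1.055e-34 * 4.407e+13 = 4.649e-21 J
Step 2: Theta_D = 4.649e-21 / 1.381e-23
Step 3: Theta_D = 336.7 K

336.7


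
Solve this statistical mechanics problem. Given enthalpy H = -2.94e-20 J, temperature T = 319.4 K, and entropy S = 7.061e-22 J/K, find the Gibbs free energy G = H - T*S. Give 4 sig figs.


Step 1: T*S = 319.4 * 7.061e-22 = 2.255e-19 J
Step 2: G = H - T*S = -2.94e-20 - 2.255e-19
Step 3: G = -2.549e-19 J

-2.549e-19


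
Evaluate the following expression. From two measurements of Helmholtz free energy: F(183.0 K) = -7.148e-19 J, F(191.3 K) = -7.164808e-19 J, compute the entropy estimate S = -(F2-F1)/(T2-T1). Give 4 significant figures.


Step 1: dF = F2 - F1 = -7.164808e-19 - (-7.148e-19) = -1.6808e-21 J
Step 2: dT = T2 - T1 = 191.3 - 183.0 = 8.3 K
Step 3: S = -dF/dT = -(-1.6808e-21)/8.3 = 2.025e-22 J/K

2.025e-22


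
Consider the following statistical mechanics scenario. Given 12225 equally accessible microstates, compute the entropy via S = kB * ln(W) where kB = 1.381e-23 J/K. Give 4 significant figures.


Step 1: ln(W) = ln(12225) = 9.411
Step 2: S = kB * ln(W) = 1.381e-23 * 9.411
Step 3: S = 1.3e-22 J/K

1.3e-22


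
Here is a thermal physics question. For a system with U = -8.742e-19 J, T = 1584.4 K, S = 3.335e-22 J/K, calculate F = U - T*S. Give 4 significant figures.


Step 1: T*S = 1584.4 * 3.335e-22 = 5.284e-19 J
Step 2: F = U - T*S = -8.742e-19 - 5.284e-19
Step 3: F = -1.403e-18 J

-1.403e-18


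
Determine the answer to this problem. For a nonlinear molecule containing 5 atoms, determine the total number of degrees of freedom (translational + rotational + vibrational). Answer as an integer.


Step 1: Translational DOF = 3
Step 2: Rotational DOF (nonlinear) = 3
Step 3: Vibrational DOF = 3*5 - 6 = 9
Step 4: Total = 3 + 3 + 9 = 15

15


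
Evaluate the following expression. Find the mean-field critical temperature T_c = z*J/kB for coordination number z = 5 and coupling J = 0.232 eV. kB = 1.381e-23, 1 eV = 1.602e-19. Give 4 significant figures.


Step 1: z*J = 5*0.232 = 1.16 eV
Step 2: Convert to Joules: 1.16*1.602e-19 = 1.858e-19 J
Step 3: T_c = 1.858e-19 / 1.381e-23 = 1.346e+04 K

1.346e+04


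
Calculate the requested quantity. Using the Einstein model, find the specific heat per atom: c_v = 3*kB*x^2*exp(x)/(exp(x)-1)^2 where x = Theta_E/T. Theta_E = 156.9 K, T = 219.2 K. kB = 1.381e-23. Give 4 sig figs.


Step 1: x = Theta_E/T = 156.9/219.2 = 0.7158
Step 2: x^2 = 0.5123
Step 3: exp(x) = 2.046
Step 4: c_v = 3*1.381e-23*0.5123*2.046/(2.046-1)^2 = 3.971e-23

3.971e-23


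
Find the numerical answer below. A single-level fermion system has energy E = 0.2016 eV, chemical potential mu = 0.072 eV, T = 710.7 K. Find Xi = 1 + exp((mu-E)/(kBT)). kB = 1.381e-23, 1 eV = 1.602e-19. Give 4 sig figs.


Step 1: (mu - E) = 0.072 - 0.2016 = -0.1296 eV
Step 2: x = (mu-E)*eV/(kB*T) = -0.1296*1.602e-19/(1.381e-23*710.7) = -2.115
Step 3: exp(x) = 0.1206
Step 4: Xi = 1 + 0.1206 = 1.121

1.121


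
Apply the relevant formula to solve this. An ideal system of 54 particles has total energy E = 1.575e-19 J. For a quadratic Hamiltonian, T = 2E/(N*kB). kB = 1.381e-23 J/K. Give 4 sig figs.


Step 1: Numerator = 2*E = 2*1.575e-19 = 3.15e-19 J
Step 2: Denominator = N*kB = 54*1.381e-23 = 7.457e-22
Step 3: T = 3.15e-19 / 7.457e-22 = 422.4 K

422.4


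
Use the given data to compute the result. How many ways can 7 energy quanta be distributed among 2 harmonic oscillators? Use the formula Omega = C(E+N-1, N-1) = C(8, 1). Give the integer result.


Step 1: Use binomial coefficient C(8, 1)
Step 2: Numerator = 8! / 7!
Step 3: Denominator = 1!
Step 4: Omega = 8

8


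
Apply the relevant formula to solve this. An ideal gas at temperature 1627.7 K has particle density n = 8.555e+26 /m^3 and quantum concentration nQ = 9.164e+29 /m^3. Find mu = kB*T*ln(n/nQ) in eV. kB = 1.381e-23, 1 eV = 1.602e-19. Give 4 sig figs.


Step 1: n/nQ = 8.555e+26/9.164e+29 = 0.0009335
Step 2: ln(n/nQ) = -6.977
Step 3: mu = kB*T*ln(n/nQ) = 2.248e-20*-6.977 = -1.568e-19 J
Step 4: Convert to eV: -1.568e-19/1.602e-19 = -0.9789 eV

-0.9789
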